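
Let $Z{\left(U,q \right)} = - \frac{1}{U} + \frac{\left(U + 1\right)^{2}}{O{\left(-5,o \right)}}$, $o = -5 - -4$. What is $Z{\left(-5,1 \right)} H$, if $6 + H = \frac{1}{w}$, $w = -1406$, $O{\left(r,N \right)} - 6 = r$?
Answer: $- \frac{683397}{7030} \approx -97.212$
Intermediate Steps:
$o = -1$ ($o = -5 + 4 = -1$)
$O{\left(r,N \right)} = 6 + r$
$H = - \frac{8437}{1406}$ ($H = -6 + \frac{1}{-1406} = -6 - \frac{1}{1406} = - \frac{8437}{1406} \approx -6.0007$)
$Z{\left(U,q \right)} = \left(1 + U\right)^{2} - \frac{1}{U}$ ($Z{\left(U,q \right)} = - \frac{1}{U} + \frac{\left(U + 1\right)^{2}}{6 - 5} = - \frac{1}{U} + \frac{\left(1 + U\right)^{2}}{1} = - \frac{1}{U} + \left(1 + U\right)^{2} \cdot 1 = - \frac{1}{U} + \left(1 + U\right)^{2} = \left(1 + U\right)^{2} - \frac{1}{U}$)
$Z{\left(-5,1 \right)} H = \left(\left(1 - 5\right)^{2} - \frac{1}{-5}\right) \left(- \frac{8437}{1406}\right) = \left(\left(-4\right)^{2} - - \frac{1}{5}\right) \left(- \frac{8437}{1406}\right) = \left(16 + \frac{1}{5}\right) \left(- \frac{8437}{1406}\right) = \frac{81}{5} \left(- \frac{8437}{1406}\right) = - \frac{683397}{7030}$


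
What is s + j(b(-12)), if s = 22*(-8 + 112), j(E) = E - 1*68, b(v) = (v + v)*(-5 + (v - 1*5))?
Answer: 2748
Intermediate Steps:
b(v) = 2*v*(-10 + v) (b(v) = (2*v)*(-5 + (v - 5)) = (2*v)*(-5 + (-5 + v)) = (2*v)*(-10 + v) = 2*v*(-10 + v))
j(E) = -68 + E (j(E) = E - 68 = -68 + E)
s = 2288 (s = 22*104 = 2288)
s + j(b(-12)) = 2288 + (-68 + 2*(-12)*(-10 - 12)) = 2288 + (-68 + 2*(-12)*(-22)) = 2288 + (-68 + 528) = 2288 + 460 = 2748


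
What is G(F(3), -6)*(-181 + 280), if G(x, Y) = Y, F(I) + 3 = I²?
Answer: -594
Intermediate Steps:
F(I) = -3 + I²
G(F(3), -6)*(-181 + 280) = -6*(-181 + 280) = -6*99 = -594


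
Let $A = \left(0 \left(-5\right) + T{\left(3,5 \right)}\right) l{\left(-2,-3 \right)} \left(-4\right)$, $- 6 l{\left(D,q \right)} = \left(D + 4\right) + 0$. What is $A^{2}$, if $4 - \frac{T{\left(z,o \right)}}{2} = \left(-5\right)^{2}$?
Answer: $3136$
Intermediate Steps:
$l{\left(D,q \right)} = - \frac{2}{3} - \frac{D}{6}$ ($l{\left(D,q \right)} = - \frac{\left(D + 4\right) + 0}{6} = - \frac{\left(4 + D\right) + 0}{6} = - \frac{4 + D}{6} = - \frac{2}{3} - \frac{D}{6}$)
$T{\left(z,o \right)} = -42$ ($T{\left(z,o \right)} = 8 - 2 \left(-5\right)^{2} = 8 - 50 = -42$)
$A = -56$ ($A = \left(0 \left(-5\right) - 42\right) \left(- \frac{2}{3} - - \frac{1}{3}\right) \left(-4\right) = \left(0 - 42\right) \left(- \frac{2}{3} + \frac{1}{3}\right) \left(-4\right) = \left(-42\right) \left(- \frac{1}{3}\right) \left(-4\right) = 14 \left(-4\right) = -56$)
$A^{2} = \left(-56\right)^{2} = 3136$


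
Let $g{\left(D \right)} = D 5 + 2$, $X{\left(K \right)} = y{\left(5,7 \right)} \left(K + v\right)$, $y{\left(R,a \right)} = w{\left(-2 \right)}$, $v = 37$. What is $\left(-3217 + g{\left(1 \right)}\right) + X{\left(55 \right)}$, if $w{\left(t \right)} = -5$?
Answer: $-3670$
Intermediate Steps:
$y{\left(R,a \right)} = -5$
$X{\left(K \right)} = -185 - 5 K$ ($X{\left(K \right)} = - 5 \left(K + 37\right) = - 5 \left(37 + K\right) = -185 - 5 K$)
$g{\left(D \right)} = 2 + 5 D$ ($g{\left(D \right)} = 5 D + 2 = 2 + 5 D$)
$\left(-3217 + g{\left(1 \right)}\right) + X{\left(55 \right)} = \left(-3217 + \left(2 + 5 \cdot 1\right)\right) - 460 = \left(-3217 + \left(2 + 5\right)\right) - 460 = \left(-3217 + 7\right) - 460 = -3210 - 460 = -3670$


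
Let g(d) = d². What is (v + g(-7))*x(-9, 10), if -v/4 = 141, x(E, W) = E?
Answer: 4635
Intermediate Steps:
v = -564 (v = -4*141 = -564)
(v + g(-7))*x(-9, 10) = (-564 + (-7)²)*(-9) = (-564 + 49)*(-9) = -515*(-9) = 4635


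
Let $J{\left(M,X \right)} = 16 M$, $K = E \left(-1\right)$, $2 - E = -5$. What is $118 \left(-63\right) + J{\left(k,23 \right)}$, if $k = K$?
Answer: $-7546$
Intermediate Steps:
$E = 7$ ($E = 2 - -5 = 2 + 5 = 7$)
$K = -7$ ($K = 7 \left(-1\right) = -7$)
$k = -7$
$118 \left(-63\right) + J{\left(k,23 \right)} = 118 \left(-63\right) + 16 \left(-7\right) = -7434 - 112 = -7546$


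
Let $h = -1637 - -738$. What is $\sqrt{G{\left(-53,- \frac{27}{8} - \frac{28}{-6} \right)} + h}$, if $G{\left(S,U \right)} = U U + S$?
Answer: $\frac{13 i \sqrt{3239}}{24} \approx 30.827 i$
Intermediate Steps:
$G{\left(S,U \right)} = S + U^{2}$ ($G{\left(S,U \right)} = U^{2} + S = S + U^{2}$)
$h = -899$ ($h = -1637 + 738 = -899$)
$\sqrt{G{\left(-53,- \frac{27}{8} - \frac{28}{-6} \right)} + h} = \sqrt{\left(-53 + \left(- \frac{27}{8} - \frac{28}{-6}\right)^{2}\right) - 899} = \sqrt{\left(-53 + \left(\left(-27\right) \frac{1}{8} - - \frac{14}{3}\right)^{2}\right) - 899} = \sqrt{\left(-53 + \left(- \frac{27}{8} + \frac{14}{3}\right)^{2}\right) - 899} = \sqrt{\left(-53 + \left(\frac{31}{24}\right)^{2}\right) - 899} = \sqrt{\left(-53 + \frac{961}{576}\right) - 899} = \sqrt{- \frac{29567}{576} - 899} = \sqrt{- \frac{547391}{576}} = \frac{13 i \sqrt{3239}}{24}$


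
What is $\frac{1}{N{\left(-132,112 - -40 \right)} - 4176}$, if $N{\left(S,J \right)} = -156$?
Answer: $- \frac{1}{4332} \approx -0.00023084$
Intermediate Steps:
$\frac{1}{N{\left(-132,112 - -40 \right)} - 4176} = \frac{1}{-156 - 4176} = \frac{1}{-4332} = - \frac{1}{4332}$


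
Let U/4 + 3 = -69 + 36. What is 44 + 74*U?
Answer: -10612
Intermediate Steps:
U = -144 (U = -12 + 4*(-69 + 36) = -12 + 4*(-33) = -12 - 132 = -144)
44 + 74*U = 44 + 74*(-144) = 44 - 10656 = -10612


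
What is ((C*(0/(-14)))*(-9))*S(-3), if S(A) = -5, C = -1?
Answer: 0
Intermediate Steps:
((C*(0/(-14)))*(-9))*S(-3) = (-0/(-14)*(-9))*(-5) = (-0*(-1)/14*(-9))*(-5) = (-1*0*(-9))*(-5) = (0*(-9))*(-5) = 0*(-5) = 0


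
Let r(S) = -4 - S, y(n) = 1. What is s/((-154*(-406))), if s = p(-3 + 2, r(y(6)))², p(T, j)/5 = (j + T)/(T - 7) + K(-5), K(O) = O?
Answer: 7225/1000384 ≈ 0.0072222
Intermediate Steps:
p(T, j) = -25 + 5*(T + j)/(-7 + T) (p(T, j) = 5*((j + T)/(T - 7) - 5) = 5*((T + j)/(-7 + T) - 5) = 5*(-5 + (T + j)/(-7 + T)) = -25 + 5*(T + j)/(-7 + T))
s = 7225/16 (s = (5*(35 + (-4 - 1*1) - 4*(-3 + 2))/(-7 + (-3 + 2)))² = (5*(35 + (-4 - 1) - 4*(-1))/(-7 - 1))² = (5*(35 - 5 + 4)/(-8))² = (5*(-⅛)*34)² = (-85/4)² = 7225/16 ≈ 451.56)
s/((-154*(-406))) = 7225/(16*((-154*(-406)))) = (7225/16)/62524 = (7225/16)*(1/62524) = 7225/1000384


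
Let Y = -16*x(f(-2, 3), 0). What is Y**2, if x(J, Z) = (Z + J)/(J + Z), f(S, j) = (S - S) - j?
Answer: 256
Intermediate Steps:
f(S, j) = -j (f(S, j) = 0 - j = -j)
x(J, Z) = 1 (x(J, Z) = (J + Z)/(J + Z) = 1)
Y = -16 (Y = -16*1 = -16)
Y**2 = (-16)**2 = 256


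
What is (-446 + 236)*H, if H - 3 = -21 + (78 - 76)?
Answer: 3360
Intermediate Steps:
H = -16 (H = 3 + (-21 + (78 - 76)) = 3 + (-21 + 2) = 3 - 19 = -16)
(-446 + 236)*H = (-446 + 236)*(-16) = -210*(-16) = 3360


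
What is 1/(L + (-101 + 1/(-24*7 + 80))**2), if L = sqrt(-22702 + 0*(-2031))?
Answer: 611886901824/6244624351497313 - 59969536*I*sqrt(22702)/6244624351497313 ≈ 9.7986e-5 - 1.447e-6*I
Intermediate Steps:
L = I*sqrt(22702) (L = sqrt(-22702 + 0) = sqrt(-22702) = I*sqrt(22702) ≈ 150.67*I)
1/(L + (-101 + 1/(-24*7 + 80))**2) = 1/(I*sqrt(22702) + (-101 + 1/(-24*7 + 80))**2) = 1/(I*sqrt(22702) + (-101 + 1/(-168 + 80))**2) = 1/(I*sqrt(22702) + (-101 + 1/(-88))**2) = 1/(I*sqrt(22702) + (-101 - 1/88)**2) = 1/(I*sqrt(22702) + (-8889/88)**2) = 1/(I*sqrt(22702) + 79014321/7744) = 1/(79014321/7744 + I*sqrt(22702))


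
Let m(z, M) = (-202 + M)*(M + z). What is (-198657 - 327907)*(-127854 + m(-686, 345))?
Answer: 93000153988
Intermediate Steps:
(-198657 - 327907)*(-127854 + m(-686, 345)) = (-198657 - 327907)*(-127854 + (345² - 202*345 - 202*(-686) + 345*(-686))) = -526564*(-127854 + (119025 - 69690 + 138572 - 236670)) = -526564*(-127854 - 48763) = -526564*(-176617) = 93000153988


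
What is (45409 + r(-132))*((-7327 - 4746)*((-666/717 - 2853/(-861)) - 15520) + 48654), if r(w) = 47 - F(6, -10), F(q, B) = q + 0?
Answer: 584206842933372150/68593 ≈ 8.5170e+12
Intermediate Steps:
F(q, B) = q
r(w) = 41 (r(w) = 47 - 1*6 = 47 - 6 = 41)
(45409 + r(-132))*((-7327 - 4746)*((-666/717 - 2853/(-861)) - 15520) + 48654) = (45409 + 41)*((-7327 - 4746)*((-666/717 - 2853/(-861)) - 15520) + 48654) = 45450*(-12073*((-666*1/717 - 2853*(-1/861)) - 15520) + 48654) = 45450*(-12073*((-222/239 + 951/287) - 15520) + 48654) = 45450*(-12073*(163575/68593 - 15520) + 48654) = 45450*(-12073*(-1064399785/68593) + 48654) = 45450*(12850498604305/68593 + 48654) = 45450*(12853835928127/68593) = 584206842933372150/68593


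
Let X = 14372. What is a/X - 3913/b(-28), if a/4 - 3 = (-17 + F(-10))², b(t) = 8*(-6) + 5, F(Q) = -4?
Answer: 327407/3593 ≈ 91.124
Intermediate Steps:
b(t) = -43 (b(t) = -48 + 5 = -43)
a = 1776 (a = 12 + 4*(-17 - 4)² = 12 + 4*(-21)² = 12 + 4*441 = 12 + 1764 = 1776)
a/X - 3913/b(-28) = 1776/14372 - 3913/(-43) = 1776*(1/14372) - 3913*(-1/43) = 444/3593 + 91 = 327407/3593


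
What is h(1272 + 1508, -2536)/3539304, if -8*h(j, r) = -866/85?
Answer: 433/1203363360 ≈ 3.5982e-7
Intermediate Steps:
h(j, r) = 433/340 (h(j, r) = -(-433)/(4*85) = -⅛*(-866/85) = 433/340)
h(1272 + 1508, -2536)/3539304 = (433/340)/3539304 = (433/340)*(1/3539304) = 433/1203363360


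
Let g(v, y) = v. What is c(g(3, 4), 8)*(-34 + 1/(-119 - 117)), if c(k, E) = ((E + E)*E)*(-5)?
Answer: 1284000/59 ≈ 21763.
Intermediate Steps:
c(k, E) = -10*E² (c(k, E) = ((2*E)*E)*(-5) = (2*E²)*(-5) = -10*E²)
c(g(3, 4), 8)*(-34 + 1/(-119 - 117)) = (-10*8²)*(-34 + 1/(-119 - 117)) = (-10*64)*(-34 + 1/(-236)) = -640*(-34 - 1/236) = -640*(-8025/236) = 1284000/59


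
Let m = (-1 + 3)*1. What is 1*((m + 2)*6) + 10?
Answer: 34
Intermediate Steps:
m = 2 (m = 2*1 = 2)
1*((m + 2)*6) + 10 = 1*((2 + 2)*6) + 10 = 1*(4*6) + 10 = 1*24 + 10 = 24 + 10 = 34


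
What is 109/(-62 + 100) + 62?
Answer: 2465/38 ≈ 64.868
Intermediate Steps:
109/(-62 + 100) + 62 = 109/38 + 62 = 2465/38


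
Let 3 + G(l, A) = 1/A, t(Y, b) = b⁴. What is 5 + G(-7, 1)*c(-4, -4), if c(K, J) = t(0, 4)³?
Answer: -33554427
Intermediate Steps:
c(K, J) = 16777216 (c(K, J) = (4⁴)³ = 256³ = 16777216)
G(l, A) = -3 + 1/A
5 + G(-7, 1)*c(-4, -4) = 5 + (-3 + 1/1)*16777216 = 5 + (-3 + 1)*16777216 = 5 - 2*16777216 = 5 - 33554432 = -33554427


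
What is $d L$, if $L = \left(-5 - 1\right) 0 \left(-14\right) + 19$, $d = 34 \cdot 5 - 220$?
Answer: $-950$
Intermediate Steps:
$d = -50$ ($d = 170 - 220 = -50$)
$L = 19$ ($L = \left(-6\right) 0 \left(-14\right) + 19 = 0 \left(-14\right) + 19 = 0 + 19 = 19$)
$d L = \left(-50\right) 19 = -950$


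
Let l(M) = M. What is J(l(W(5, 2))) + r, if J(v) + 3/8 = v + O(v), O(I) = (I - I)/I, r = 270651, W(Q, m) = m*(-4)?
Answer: 2165141/8 ≈ 2.7064e+5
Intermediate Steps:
W(Q, m) = -4*m
O(I) = 0 (O(I) = 0/I = 0)
J(v) = -3/8 + v (J(v) = -3/8 + (v + 0) = -3/8 + v)
J(l(W(5, 2))) + r = (-3/8 - 4*2) + 270651 = (-3/8 - 8) + 270651 = -67/8 + 270651 = 2165141/8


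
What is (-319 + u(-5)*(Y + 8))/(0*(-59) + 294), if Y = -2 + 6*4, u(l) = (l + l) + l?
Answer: -769/294 ≈ -2.6156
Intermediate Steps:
u(l) = 3*l (u(l) = 2*l + l = 3*l)
Y = 22 (Y = -2 + 24 = 22)
(-319 + u(-5)*(Y + 8))/(0*(-59) + 294) = (-319 + (3*(-5))*(22 + 8))/(0*(-59) + 294) = (-319 - 15*30)/(0 + 294) = (-319 - 450)/294 = -769*1/294 = -769/294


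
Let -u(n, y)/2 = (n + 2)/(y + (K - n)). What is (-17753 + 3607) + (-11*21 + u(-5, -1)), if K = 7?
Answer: -158141/11 ≈ -14376.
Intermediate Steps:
u(n, y) = -2*(2 + n)/(7 + y - n) (u(n, y) = -2*(n + 2)/(y + (7 - n)) = -2*(2 + n)/(7 + y - n))
(-17753 + 3607) + (-11*21 + u(-5, -1)) = (-17753 + 3607) + (-11*21 + 2*(-2 - 1*(-5))/(7 - 1 - 1*(-5))) = -14146 + (-231 + 2*(-2 + 5)/(7 - 1 + 5)) = -14146 + (-231 + 2*3/11) = -14146 + (-231 + 2*(1/11)*3) = -14146 + (-231 + 6/11) = -14146 - 2535/11 = -158141/11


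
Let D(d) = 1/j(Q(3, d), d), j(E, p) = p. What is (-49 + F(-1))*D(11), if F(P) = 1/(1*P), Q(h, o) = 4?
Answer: -50/11 ≈ -4.5455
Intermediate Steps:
F(P) = 1/P
D(d) = 1/d
(-49 + F(-1))*D(11) = (-49 + 1/(-1))/11 = (-49 - 1)*(1/11) = -50*1/11 = -50/11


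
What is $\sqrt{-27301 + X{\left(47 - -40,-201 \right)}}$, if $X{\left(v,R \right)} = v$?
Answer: $i \sqrt{27214} \approx 164.97 i$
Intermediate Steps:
$\sqrt{-27301 + X{\left(47 - -40,-201 \right)}} = \sqrt{-27301 + \left(47 - -40\right)} = \sqrt{-27301 + \left(47 + 40\right)} = \sqrt{-27301 + 87} = \sqrt{-27214} = i \sqrt{27214}$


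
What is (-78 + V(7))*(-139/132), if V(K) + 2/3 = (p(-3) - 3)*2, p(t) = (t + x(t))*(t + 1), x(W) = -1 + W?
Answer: 11815/198 ≈ 59.672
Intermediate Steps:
p(t) = (1 + t)*(-1 + 2*t) (p(t) = (t + (-1 + t))*(t + 1) = (-1 + 2*t)*(1 + t) = (1 + t)*(-1 + 2*t))
V(K) = 64/3 (V(K) = -⅔ + ((-1 - 3 + 2*(-3)²) - 3)*2 = -⅔ + ((-1 - 3 + 2*9) - 3)*2 = -⅔ + ((-1 - 3 + 18) - 3)*2 = -⅔ + (14 - 3)*2 = -⅔ + 11*2 = -⅔ + 22 = 64/3)
(-78 + V(7))*(-139/132) = (-78 + 64/3)*(-139/132) = -(-23630)/(3*132) = -170/3*(-139/132) = 11815/198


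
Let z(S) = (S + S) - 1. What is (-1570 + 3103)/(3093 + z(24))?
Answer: 1533/3140 ≈ 0.48822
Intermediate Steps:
z(S) = -1 + 2*S (z(S) = 2*S - 1 = -1 + 2*S)
(-1570 + 3103)/(3093 + z(24)) = (-1570 + 3103)/(3093 + (-1 + 2*24)) = 1533/(3093 + (-1 + 48)) = 1533/(3093 + 47) = 1533/3140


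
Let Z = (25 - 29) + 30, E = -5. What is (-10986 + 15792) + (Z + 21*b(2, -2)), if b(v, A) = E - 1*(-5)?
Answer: 4832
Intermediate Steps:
Z = 26 (Z = -4 + 30 = 26)
b(v, A) = 0 (b(v, A) = -5 - 1*(-5) = -5 + 5 = 0)
(-10986 + 15792) + (Z + 21*b(2, -2)) = (-10986 + 15792) + (26 + 21*0) = 4806 + (26 + 0) = 4806 + 26 = 4832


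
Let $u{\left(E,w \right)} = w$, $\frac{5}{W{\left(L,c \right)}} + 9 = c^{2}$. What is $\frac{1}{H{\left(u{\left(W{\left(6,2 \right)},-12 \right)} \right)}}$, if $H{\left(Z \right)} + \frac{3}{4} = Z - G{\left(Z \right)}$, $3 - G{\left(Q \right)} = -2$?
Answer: $- \frac{4}{71} \approx -0.056338$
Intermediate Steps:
$W{\left(L,c \right)} = \frac{5}{-9 + c^{2}}$
$G{\left(Q \right)} = 5$ ($G{\left(Q \right)} = 3 - -2 = 3 + 2 = 5$)
$H{\left(Z \right)} = - \frac{23}{4} + Z$ ($H{\left(Z \right)} = - \frac{3}{4} + \left(Z - 5\right) = - \frac{3}{4} + \left(-5 + Z\right) = - \frac{23}{4} + Z$)
$\frac{1}{H{\left(u{\left(W{\left(6,2 \right)},-12 \right)} \right)}} = \frac{1}{- \frac{23}{4} - 12} = \frac{1}{- \frac{71}{4}} = - \frac{4}{71}$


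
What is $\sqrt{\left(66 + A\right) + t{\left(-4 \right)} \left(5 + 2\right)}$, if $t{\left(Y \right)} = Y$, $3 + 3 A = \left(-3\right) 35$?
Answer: $\sqrt{2} \approx 1.4142$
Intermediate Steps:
$A = -36$ ($A = -1 + \frac{\left(-3\right) 35}{3} = -1 + \frac{1}{3} \left(-105\right) = -1 - 35 = -36$)
$\sqrt{\left(66 + A\right) + t{\left(-4 \right)} \left(5 + 2\right)} = \sqrt{\left(66 - 36\right) - 4 \left(5 + 2\right)} = \sqrt{30 - 28} = \sqrt{2}$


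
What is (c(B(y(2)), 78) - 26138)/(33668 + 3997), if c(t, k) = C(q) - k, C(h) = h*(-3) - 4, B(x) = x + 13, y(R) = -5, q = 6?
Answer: -8746/12555 ≈ -0.69662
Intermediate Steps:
B(x) = 13 + x
C(h) = -4 - 3*h (C(h) = -3*h - 4 = -4 - 3*h)
c(t, k) = -22 - k (c(t, k) = (-4 - 3*6) - k = (-4 - 18) - k = -22 - k)
(c(B(y(2)), 78) - 26138)/(33668 + 3997) = ((-22 - 1*78) - 26138)/(33668 + 3997) = ((-22 - 78) - 26138)/37665 = (-100 - 26138)*(1/37665) = -26238*1/37665 = -8746/12555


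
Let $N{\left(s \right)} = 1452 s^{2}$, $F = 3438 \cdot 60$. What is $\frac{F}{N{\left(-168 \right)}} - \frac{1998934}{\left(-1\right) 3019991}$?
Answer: $\frac{382137841357}{572976852448} \approx 0.66693$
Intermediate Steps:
$F = 206280$
$\frac{F}{N{\left(-168 \right)}} - \frac{1998934}{\left(-1\right) 3019991} = \frac{206280}{1452 \left(-168\right)^{2}} - \frac{1998934}{\left(-1\right) 3019991} = \frac{206280}{1452 \cdot 28224} - \frac{1998934}{-3019991} = \frac{206280}{40981248} - - \frac{1998934}{3019991} = 206280 \cdot \frac{1}{40981248} + \frac{1998934}{3019991} = \frac{955}{189728} + \frac{1998934}{3019991} = \frac{382137841357}{572976852448}$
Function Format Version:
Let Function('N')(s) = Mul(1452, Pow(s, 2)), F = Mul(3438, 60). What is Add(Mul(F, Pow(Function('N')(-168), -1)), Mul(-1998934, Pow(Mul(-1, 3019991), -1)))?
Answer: Rational(382137841357, 572976852448) ≈ 0.66693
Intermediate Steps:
F = 206280
Add(Mul(F, Pow(Function('N')(-168), -1)), Mul(-1998934, Pow(Mul(-1, 3019991), -1))) = Add(Mul(206280, Pow(Mul(1452, Pow(-168, 2)), -1)), Mul(-1998934, Pow(Mul(-1, 3019991), -1))) = Add(Mul(206280, Pow(Mul(1452, 28224), -1)), Mul(-1998934, Pow(-3019991, -1))) = Add(Mul(206280, Pow(40981248, -1)), Mul(-1998934, Rational(-1, 3019991))) = Add(Mul(206280, Rational(1, 40981248)), Rational(1998934, 3019991)) = Add(Rational(955, 189728), Rational(1998934, 3019991)) = Rational(382137841357, 572976852448)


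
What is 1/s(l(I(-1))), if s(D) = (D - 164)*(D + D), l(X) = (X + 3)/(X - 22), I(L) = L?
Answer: 529/15096 ≈ 0.035042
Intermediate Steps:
l(X) = (3 + X)/(-22 + X)
s(D) = 2*D*(-164 + D) (s(D) = (-164 + D)*(2*D) = 2*D*(-164 + D))
1/s(l(I(-1))) = 1/(2*((3 - 1)/(-22 - 1))*(-164 + (3 - 1)/(-22 - 1))) = 1/(2*(2/(-23))*(-164 + 2/(-23))) = 1/(2*(-1/23*2)*(-164 - 1/23*2)) = 1/(2*(-2/23)*(-164 - 2/23)) = 1/(2*(-2/23)*(-3774/23)) = 1/(15096/529) = 529/15096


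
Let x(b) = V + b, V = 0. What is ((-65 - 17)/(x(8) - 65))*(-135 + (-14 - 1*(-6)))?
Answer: -11726/57 ≈ -205.72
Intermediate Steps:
x(b) = b (x(b) = 0 + b = b)
((-65 - 17)/(x(8) - 65))*(-135 + (-14 - 1*(-6))) = ((-65 - 17)/(8 - 65))*(-135 + (-14 - 1*(-6))) = (-82/(-57))*(-135 + (-14 + 6)) = (-82*(-1/57))*(-135 - 8) = (82/57)*(-143) = -11726/57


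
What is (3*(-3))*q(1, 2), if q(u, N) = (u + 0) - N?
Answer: 9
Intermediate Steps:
q(u, N) = u - N
(3*(-3))*q(1, 2) = (3*(-3))*(1 - 1*2) = -9*(1 - 2) = -9*(-1) = 9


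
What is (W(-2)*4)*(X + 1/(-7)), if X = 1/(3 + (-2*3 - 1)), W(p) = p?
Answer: 22/7 ≈ 3.1429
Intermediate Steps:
X = -¼ (X = 1/(3 + (-6 - 1)) = 1/(3 - 7) = 1/(-4) = -¼ ≈ -0.25000)
(W(-2)*4)*(X + 1/(-7)) = (-2*4)*(-¼ + 1/(-7)) = -8*(-¼ - ⅐) = -8*(-11/28) = 22/7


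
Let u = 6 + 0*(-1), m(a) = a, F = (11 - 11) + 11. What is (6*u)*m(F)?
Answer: 396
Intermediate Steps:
F = 11 (F = 0 + 11 = 11)
u = 6 (u = 6 + 0 = 6)
(6*u)*m(F) = (6*6)*11 = 36*11 = 396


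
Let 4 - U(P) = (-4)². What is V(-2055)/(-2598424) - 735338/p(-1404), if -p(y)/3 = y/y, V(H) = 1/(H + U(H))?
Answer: 1316486016137969/5370942408 ≈ 2.4511e+5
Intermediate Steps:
U(P) = -12 (U(P) = 4 - 1*(-4)² = 4 - 1*16 = 4 - 16 = -12)
V(H) = 1/(-12 + H) (V(H) = 1/(H - 12) = 1/(-12 + H))
p(y) = -3 (p(y) = -3*y/y = -3*1 = -3)
V(-2055)/(-2598424) - 735338/p(-1404) = 1/(-12 - 2055*(-2598424)) - 735338/(-3) = -1/2598424/(-2067) - 735338*(-⅓) = -1/2067*(-1/2598424) + 735338/3 = 1/5370942408 + 735338/3 = 1316486016137969/5370942408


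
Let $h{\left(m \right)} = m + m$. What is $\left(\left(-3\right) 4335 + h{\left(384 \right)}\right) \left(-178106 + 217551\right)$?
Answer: $-482688465$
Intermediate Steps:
$h{\left(m \right)} = 2 m$
$\left(\left(-3\right) 4335 + h{\left(384 \right)}\right) \left(-178106 + 217551\right) = \left(\left(-3\right) 4335 + 2 \cdot 384\right) \left(-178106 + 217551\right) = \left(-13005 + 768\right) 39445 = \left(-12237\right) 39445 = -482688465$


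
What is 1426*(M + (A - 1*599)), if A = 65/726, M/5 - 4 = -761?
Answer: -2269278647/363 ≈ -6.2515e+6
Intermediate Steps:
M = -3785 (M = 20 + 5*(-761) = 20 - 3805 = -3785)
A = 65/726 (A = 65*(1/726) = 65/726 ≈ 0.089532)
1426*(M + (A - 1*599)) = 1426*(-3785 + (65/726 - 1*599)) = 1426*(-3785 + (65/726 - 599)) = 1426*(-3785 - 434809/726) = 1426*(-3182719/726) = -2269278647/363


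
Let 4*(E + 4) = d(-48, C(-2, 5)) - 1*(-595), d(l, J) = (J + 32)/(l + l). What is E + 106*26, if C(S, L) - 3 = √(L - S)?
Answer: 1113853/384 - √7/384 ≈ 2900.7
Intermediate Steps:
C(S, L) = 3 + √(L - S)
d(l, J) = (32 + J)/(2*l) (d(l, J) = (32 + J)/((2*l)) = (32 + J)*(1/(2*l)) = (32 + J)/(2*l))
E = 55549/384 - √7/384 (E = -4 + ((½)*(32 + (3 + √(5 - 1*(-2))))/(-48) - 1*(-595))/4 = -4 + ((½)*(-1/48)*(32 + (3 + √(5 + 2))) + 595)/4 = -4 + ((½)*(-1/48)*(32 + (3 + √7)) + 595)/4 = -4 + ((½)*(-1/48)*(35 + √7) + 595)/4 = -4 + ((-35/96 - √7/96) + 595)/4 = -4 + (57085/96 - √7/96)/4 = -4 + (57085/384 - √7/384) = 55549/384 - √7/384 ≈ 144.65)
E + 106*26 = (55549/384 - √7/384) + 106*26 = (55549/384 - √7/384) + 2756 = 1113853/384 - √7/384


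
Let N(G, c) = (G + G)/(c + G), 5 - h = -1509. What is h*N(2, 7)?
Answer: 6056/9 ≈ 672.89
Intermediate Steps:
h = 1514 (h = 5 - 1*(-1509) = 5 + 1509 = 1514)
N(G, c) = 2*G/(G + c) (N(G, c) = (2*G)/(G + c) = 2*G/(G + c))
h*N(2, 7) = 1514*(2*2/(2 + 7)) = 1514*(2*2/9) = 1514*(2*2*(⅑)) = 1514*(4/9) = 6056/9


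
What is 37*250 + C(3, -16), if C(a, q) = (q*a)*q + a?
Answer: 10021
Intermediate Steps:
C(a, q) = a + a*q² (C(a, q) = (a*q)*q + a = a*q² + a = a + a*q²)
37*250 + C(3, -16) = 37*250 + 3*(1 + (-16)²) = 9250 + 3*(1 + 256) = 9250 + 3*257 = 9250 + 771 = 10021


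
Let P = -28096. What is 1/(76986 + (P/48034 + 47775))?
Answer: 24017/2996370889 ≈ 8.0154e-6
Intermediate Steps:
1/(76986 + (P/48034 + 47775)) = 1/(76986 + (-28096/48034 + 47775)) = 1/(76986 + (-28096*1/48034 + 47775)) = 1/(76986 + (-14048/24017 + 47775)) = 1/(76986 + 1147398127/24017) = 1/(2996370889/24017) = 24017/2996370889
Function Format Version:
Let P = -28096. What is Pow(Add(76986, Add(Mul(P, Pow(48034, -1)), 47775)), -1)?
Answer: Rational(24017, 2996370889) ≈ 8.0154e-6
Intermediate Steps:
Pow(Add(76986, Add(Mul(P, Pow(48034, -1)), 47775)), -1) = Pow(Add(76986, Add(Mul(-28096, Pow(48034, -1)), 47775)), -1) = Pow(Add(76986, Add(Mul(-28096, Rational(1, 48034)), 47775)), -1) = Pow(Add(76986, Add(Rational(-14048, 24017), 47775)), -1) = Pow(Add(76986, Rational(1147398127, 24017)), -1) = Pow(Rational(2996370889, 24017), -1) = Rational(24017, 2996370889)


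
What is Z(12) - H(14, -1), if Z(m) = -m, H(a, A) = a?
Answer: -26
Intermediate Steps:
Z(12) - H(14, -1) = -1*12 - 1*14 = -12 - 14 = -26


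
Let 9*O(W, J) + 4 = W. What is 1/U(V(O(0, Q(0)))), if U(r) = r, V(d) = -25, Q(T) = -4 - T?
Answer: -1/25 ≈ -0.040000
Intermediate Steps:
O(W, J) = -4/9 + W/9
1/U(V(O(0, Q(0)))) = 1/(-25) = -1/25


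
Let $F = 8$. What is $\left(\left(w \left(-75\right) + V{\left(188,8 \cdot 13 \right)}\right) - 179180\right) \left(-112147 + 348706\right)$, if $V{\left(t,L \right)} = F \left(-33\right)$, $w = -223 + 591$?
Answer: $-48978121596$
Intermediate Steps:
$w = 368$
$V{\left(t,L \right)} = -264$ ($V{\left(t,L \right)} = 8 \left(-33\right) = -264$)
$\left(\left(w \left(-75\right) + V{\left(188,8 \cdot 13 \right)}\right) - 179180\right) \left(-112147 + 348706\right) = \left(\left(368 \left(-75\right) - 264\right) - 179180\right) \left(-112147 + 348706\right) = \left(\left(-27600 - 264\right) - 179180\right) 236559 = \left(-27864 - 179180\right) 236559 = \left(-207044\right) 236559 = -48978121596$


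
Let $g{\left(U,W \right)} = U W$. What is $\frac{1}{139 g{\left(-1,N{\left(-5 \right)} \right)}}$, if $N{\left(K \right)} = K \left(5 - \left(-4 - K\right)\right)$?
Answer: $\frac{1}{2780} \approx 0.00035971$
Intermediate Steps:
$N{\left(K \right)} = K \left(9 + K\right)$ ($N{\left(K \right)} = K \left(5 + \left(4 + K\right)\right) = K \left(9 + K\right)$)
$\frac{1}{139 g{\left(-1,N{\left(-5 \right)} \right)}} = \frac{1}{139 \left(- \left(-5\right) \left(9 - 5\right)\right)} = \frac{1}{139 \left(- \left(-5\right) 4\right)} = \frac{1}{139 \left(\left(-1\right) \left(-20\right)\right)} = \frac{1}{139 \cdot 20} = \frac{1}{2780}$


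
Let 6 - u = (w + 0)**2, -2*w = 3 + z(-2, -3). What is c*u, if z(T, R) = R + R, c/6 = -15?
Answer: -675/2 ≈ -337.50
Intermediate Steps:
c = -90 (c = 6*(-15) = -90)
z(T, R) = 2*R
w = 3/2 (w = -(3 + 2*(-3))/2 = -(3 - 6)/2 = -1/2*(-3) = 3/2 ≈ 1.5000)
u = 15/4 (u = 6 - (3/2 + 0)**2 = 6 - (3/2)**2 = 6 - 1*9/4 = 6 - 9/4 = 15/4 ≈ 3.7500)
c*u = -90*15/4 = -675/2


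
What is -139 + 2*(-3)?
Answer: -145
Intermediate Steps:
-139 + 2*(-3) = -139 - 6 = -145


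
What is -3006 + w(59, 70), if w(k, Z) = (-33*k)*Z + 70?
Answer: -139226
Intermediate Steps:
w(k, Z) = 70 - 33*Z*k (w(k, Z) = -33*Z*k + 70 = 70 - 33*Z*k)
-3006 + w(59, 70) = -3006 + (70 - 33*70*59) = -3006 + (70 - 136290) = -3006 - 136220 = -139226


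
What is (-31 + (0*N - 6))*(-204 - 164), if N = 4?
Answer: 13616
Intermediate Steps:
(-31 + (0*N - 6))*(-204 - 164) = (-31 + (0*4 - 6))*(-204 - 164) = (-31 + (0 - 6))*(-368) = (-31 - 6)*(-368) = -37*(-368) = 13616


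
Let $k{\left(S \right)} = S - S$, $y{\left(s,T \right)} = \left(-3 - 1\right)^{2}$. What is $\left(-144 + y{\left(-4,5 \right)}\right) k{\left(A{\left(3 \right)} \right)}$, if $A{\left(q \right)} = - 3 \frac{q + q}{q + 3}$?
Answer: $0$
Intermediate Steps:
$A{\left(q \right)} = - \frac{6 q}{3 + q}$ ($A{\left(q \right)} = - 3 \frac{2 q}{3 + q} = - \frac{6 q}{3 + q}$)
$y{\left(s,T \right)} = 16$ ($y{\left(s,T \right)} = \left(-4\right)^{2} = 16$)
$k{\left(S \right)} = 0$
$\left(-144 + y{\left(-4,5 \right)}\right) k{\left(A{\left(3 \right)} \right)} = \left(-144 + 16\right) 0 = \left(-128\right) 0 = 0$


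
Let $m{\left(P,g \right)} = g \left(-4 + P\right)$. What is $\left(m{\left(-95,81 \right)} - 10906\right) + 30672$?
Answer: $11747$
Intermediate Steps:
$\left(m{\left(-95,81 \right)} - 10906\right) + 30672 = \left(81 \left(-4 - 95\right) - 10906\right) + 30672 = \left(81 \left(-99\right) - 10906\right) + 30672 = \left(-8019 - 10906\right) + 30672 = -18925 + 30672 = 11747$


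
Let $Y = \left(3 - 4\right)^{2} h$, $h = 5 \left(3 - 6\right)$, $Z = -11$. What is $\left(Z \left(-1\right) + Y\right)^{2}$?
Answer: $16$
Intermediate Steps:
$h = -15$ ($h = 5 \left(3 - 6\right) = 5 \left(-3\right) = -15$)
$Y = -15$ ($Y = \left(3 - 4\right)^{2} \left(-15\right) = \left(-1\right)^{2} \left(-15\right) = 1 \left(-15\right) = -15$)
$\left(Z \left(-1\right) + Y\right)^{2} = \left(\left(-11\right) \left(-1\right) - 15\right)^{2} = \left(11 - 15\right)^{2} = \left(-4\right)^{2} = 16$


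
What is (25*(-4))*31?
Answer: -3100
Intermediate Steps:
(25*(-4))*31 = -100*31 = -3100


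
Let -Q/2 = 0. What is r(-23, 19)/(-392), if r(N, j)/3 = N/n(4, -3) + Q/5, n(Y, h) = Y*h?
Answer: -23/1568 ≈ -0.014668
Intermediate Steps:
Q = 0 (Q = -2*0 = 0)
r(N, j) = -N/4 (r(N, j) = 3*(N/((4*(-3))) + 0/5) = 3*(N/(-12) + 0*(⅕)) = 3*(N*(-1/12) + 0) = 3*(-N/12 + 0) = 3*(-N/12) = -N/4)
r(-23, 19)/(-392) = -¼*(-23)/(-392) = (23/4)*(-1/392) = -23/1568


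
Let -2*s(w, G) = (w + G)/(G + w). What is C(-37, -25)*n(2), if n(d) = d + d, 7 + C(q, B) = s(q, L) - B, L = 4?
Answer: 70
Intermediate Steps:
s(w, G) = -½ (s(w, G) = -(w + G)/(2*(G + w)) = -(G + w)/(2*(G + w)) = -½*1 = -½)
C(q, B) = -15/2 - B (C(q, B) = -7 + (-½ - B) = -15/2 - B)
n(d) = 2*d
C(-37, -25)*n(2) = (-15/2 - 1*(-25))*(2*2) = (-15/2 + 25)*4 = (35/2)*4 = 70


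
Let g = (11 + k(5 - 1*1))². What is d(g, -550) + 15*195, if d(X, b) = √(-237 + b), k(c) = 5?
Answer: 2925 + I*√787 ≈ 2925.0 + 28.054*I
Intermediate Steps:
g = 256 (g = (11 + 5)² = 16² = 256)
d(g, -550) + 15*195 = √(-237 - 550) + 15*195 = √(-787) + 2925 = I*√787 + 2925 = 2925 + I*√787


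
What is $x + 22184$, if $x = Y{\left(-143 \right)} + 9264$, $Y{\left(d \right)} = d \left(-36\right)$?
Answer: $36596$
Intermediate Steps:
$Y{\left(d \right)} = - 36 d$
$x = 14412$ ($x = \left(-36\right) \left(-143\right) + 9264 = 5148 + 9264 = 14412$)
$x + 22184 = 14412 + 22184 = 36596$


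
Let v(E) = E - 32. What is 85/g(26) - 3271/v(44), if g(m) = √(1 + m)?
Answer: -3271/12 + 85*√3/9 ≈ -256.23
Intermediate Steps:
v(E) = -32 + E
85/g(26) - 3271/v(44) = 85/(√(1 + 26)) - 3271/(-32 + 44) = 85/(√27) - 3271/12 = 85/((3*√3)) - 3271*1/12 = 85*(√3/9) - 3271/12 = 85*√3/9 - 3271/12 = -3271/12 + 85*√3/9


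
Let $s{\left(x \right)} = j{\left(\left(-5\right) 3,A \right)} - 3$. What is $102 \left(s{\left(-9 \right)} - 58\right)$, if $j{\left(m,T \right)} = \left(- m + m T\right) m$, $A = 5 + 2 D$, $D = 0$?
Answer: $85578$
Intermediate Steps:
$A = 5$ ($A = 5 + 2 \cdot 0 = 5 + 0 = 5$)
$j{\left(m,T \right)} = m \left(- m + T m\right)$ ($j{\left(m,T \right)} = \left(- m + T m\right) m = m \left(- m + T m\right)$)
$s{\left(x \right)} = 897$ ($s{\left(x \right)} = \left(\left(-5\right) 3\right)^{2} \left(-1 + 5\right) - 3 = \left(-15\right)^{2} \cdot 4 - 3 = 225 \cdot 4 - 3 = 900 - 3 = 897$)
$102 \left(s{\left(-9 \right)} - 58\right) = 102 \left(897 - 58\right) = 102 \cdot 839 = 85578$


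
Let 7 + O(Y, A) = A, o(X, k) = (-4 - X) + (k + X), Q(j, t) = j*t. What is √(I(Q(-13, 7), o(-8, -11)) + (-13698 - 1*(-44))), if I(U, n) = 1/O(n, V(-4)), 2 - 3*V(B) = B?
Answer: I*√341355/5 ≈ 116.85*I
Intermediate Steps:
V(B) = ⅔ - B/3
o(X, k) = -4 + k (o(X, k) = (-4 - X) + (X + k) = -4 + k)
O(Y, A) = -7 + A
I(U, n) = -⅕ (I(U, n) = 1/(-7 + (⅔ - ⅓*(-4))) = 1/(-7 + (⅔ + 4/3)) = 1/(-7 + 2) = 1/(-5) = -⅕)
√(I(Q(-13, 7), o(-8, -11)) + (-13698 - 1*(-44))) = √(-⅕ + (-13698 - 1*(-44))) = √(-⅕ + (-13698 + 44)) = √(-⅕ - 13654) = √(-68271/5) = I*√341355/5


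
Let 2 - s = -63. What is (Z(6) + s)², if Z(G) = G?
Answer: 5041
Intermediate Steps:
s = 65 (s = 2 - 1*(-63) = 2 + 63 = 65)
(Z(6) + s)² = (6 + 65)² = 71² = 5041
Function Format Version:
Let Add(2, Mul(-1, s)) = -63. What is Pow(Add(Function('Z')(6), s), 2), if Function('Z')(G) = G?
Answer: 5041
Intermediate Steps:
s = 65 (s = Add(2, Mul(-1, -63)) = Add(2, 63) = 65)
Pow(Add(Function('Z')(6), s), 2) = Pow(Add(6, 65), 2) = Pow(71, 2) = 5041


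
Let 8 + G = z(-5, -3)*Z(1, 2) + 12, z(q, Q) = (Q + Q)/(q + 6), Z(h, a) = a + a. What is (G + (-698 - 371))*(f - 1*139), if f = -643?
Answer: 851598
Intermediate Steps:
Z(h, a) = 2*a
z(q, Q) = 2*Q/(6 + q) (z(q, Q) = (2*Q)/(6 + q) = 2*Q/(6 + q))
G = -20 (G = -8 + ((2*(-3)/(6 - 5))*(2*2) + 12) = -8 + ((2*(-3)/1)*4 + 12) = -8 + ((2*(-3)*1)*4 + 12) = -8 + (-6*4 + 12) = -8 + (-24 + 12) = -8 - 12 = -20)
(G + (-698 - 371))*(f - 1*139) = (-20 + (-698 - 371))*(-643 - 1*139) = (-20 - 1069)*(-643 - 139) = -1089*(-782) = 851598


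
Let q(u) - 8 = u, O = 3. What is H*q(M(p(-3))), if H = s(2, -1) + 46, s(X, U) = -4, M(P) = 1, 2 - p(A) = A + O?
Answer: 378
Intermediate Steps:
p(A) = -1 - A (p(A) = 2 - (A + 3) = 2 - (3 + A) = 2 + (-3 - A) = -1 - A)
q(u) = 8 + u
H = 42 (H = -4 + 46 = 42)
H*q(M(p(-3))) = 42*(8 + 1) = 42*9 = 378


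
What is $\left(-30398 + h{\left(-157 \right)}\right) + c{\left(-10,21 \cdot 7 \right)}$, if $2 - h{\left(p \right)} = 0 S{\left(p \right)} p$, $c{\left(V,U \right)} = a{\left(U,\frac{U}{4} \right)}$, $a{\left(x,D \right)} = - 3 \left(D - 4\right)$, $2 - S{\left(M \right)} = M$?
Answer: $- \frac{121977}{4} \approx -30494.0$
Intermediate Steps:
$S{\left(M \right)} = 2 - M$
$a{\left(x,D \right)} = 12 - 3 D$ ($a{\left(x,D \right)} = - 3 \left(-4 + D\right) = 12 - 3 D$)
$c{\left(V,U \right)} = 12 - \frac{3 U}{4}$ ($c{\left(V,U \right)} = 12 - 3 \frac{U}{4} = 12 - \frac{3 U}{4}$)
$h{\left(p \right)} = 2$ ($h{\left(p \right)} = 2 - 0 \left(2 - p\right) p = 2 - 0 p = 2 - 0 = 2 + 0 = 2$)
$\left(-30398 + h{\left(-157 \right)}\right) + c{\left(-10,21 \cdot 7 \right)} = \left(-30398 + 2\right) + \left(12 - \frac{3 \cdot 21 \cdot 7}{4}\right) = -30396 + \left(12 - \frac{441}{4}\right) = -30396 - \frac{393}{4} = - \frac{121977}{4}$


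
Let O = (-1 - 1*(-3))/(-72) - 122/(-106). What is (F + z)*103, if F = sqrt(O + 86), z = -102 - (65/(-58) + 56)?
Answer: -937197/58 + 103*sqrt(8810243)/318 ≈ -15197.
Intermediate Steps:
O = 2143/1908 (O = (-1 + 3)*(-1/72) - 122*(-1/106) = 2*(-1/72) + 61/53 = -1/36 + 61/53 = 2143/1908 ≈ 1.1232)
z = -9099/58 (z = -102 - (65*(-1/58) + 56) = -102 - (-65/58 + 56) = -102 - 1*3183/58 = -102 - 3183/58 = -9099/58 ≈ -156.88)
F = sqrt(8810243)/318 (F = sqrt(2143/1908 + 86) = sqrt(166231/1908) = sqrt(8810243)/318 ≈ 9.3340)
(F + z)*103 = (sqrt(8810243)/318 - 9099/58)*103 = (-9099/58 + sqrt(8810243)/318)*103 = -937197/58 + 103*sqrt(8810243)/318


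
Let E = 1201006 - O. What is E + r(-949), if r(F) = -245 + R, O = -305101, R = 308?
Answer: 1506170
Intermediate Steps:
E = 1506107 (E = 1201006 - 1*(-305101) = 1201006 + 305101 = 1506107)
r(F) = 63 (r(F) = -245 + 308 = 63)
E + r(-949) = 1506107 + 63 = 1506170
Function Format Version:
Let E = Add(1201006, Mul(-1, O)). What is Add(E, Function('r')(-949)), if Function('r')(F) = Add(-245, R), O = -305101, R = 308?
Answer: 1506170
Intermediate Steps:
E = 1506107 (E = Add(1201006, Mul(-1, -305101)) = Add(1201006, 305101) = 1506107)
Function('r')(F) = 63 (Function('r')(F) = Add(-245, 308) = 63)
Add(E, Function('r')(-949)) = Add(1506107, 63) = 1506170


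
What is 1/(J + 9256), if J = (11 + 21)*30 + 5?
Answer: 1/10221 ≈ 9.7838e-5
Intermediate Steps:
J = 965 (J = 32*30 + 5 = 960 + 5 = 965)
1/(J + 9256) = 1/(965 + 9256) = 1/10221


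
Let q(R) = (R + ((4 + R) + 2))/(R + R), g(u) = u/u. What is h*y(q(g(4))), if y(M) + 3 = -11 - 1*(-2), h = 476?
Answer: -5712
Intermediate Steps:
g(u) = 1
q(R) = (6 + 2*R)/(2*R) (q(R) = (R + (6 + R))/((2*R)) = (6 + 2*R)*(1/(2*R)) = (6 + 2*R)/(2*R))
y(M) = -12 (y(M) = -3 + (-11 - 1*(-2)) = -3 + (-11 + 2) = -3 - 9 = -12)
h*y(q(g(4))) = 476*(-12) = -5712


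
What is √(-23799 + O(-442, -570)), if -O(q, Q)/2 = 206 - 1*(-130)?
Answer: 3*I*√2719 ≈ 156.43*I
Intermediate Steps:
O(q, Q) = -672 (O(q, Q) = -2*(206 - 1*(-130)) = -2*(206 + 130) = -2*336 = -672)
√(-23799 + O(-442, -570)) = √(-23799 - 672) = √(-24471) = 3*I*√2719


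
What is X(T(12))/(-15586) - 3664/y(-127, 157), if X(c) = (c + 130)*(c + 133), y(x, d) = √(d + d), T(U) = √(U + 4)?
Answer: -9179/7793 - 1832*√314/157 ≈ -207.95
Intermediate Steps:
T(U) = √(4 + U)
y(x, d) = √2*√d (y(x, d) = √(2*d) = √2*√d)
X(c) = (130 + c)*(133 + c)
X(T(12))/(-15586) - 3664/y(-127, 157) = (17290 + (√(4 + 12))² + 263*√(4 + 12))/(-15586) - 3664*√314/314 = (17290 + (√16)² + 263*√16)*(-1/15586) - 3664*√314/314 = (17290 + 4² + 263*4)*(-1/15586) - 1832*√314/157 = (17290 + 16 + 1052)*(-1/15586) - 1832*√314/157 = 18358*(-1/15586) - 1832*√314/157 = -9179/7793 - 1832*√314/157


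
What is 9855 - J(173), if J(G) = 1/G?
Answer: 1704914/173 ≈ 9855.0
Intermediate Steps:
9855 - J(173) = 9855 - 1/173 = 1704914/173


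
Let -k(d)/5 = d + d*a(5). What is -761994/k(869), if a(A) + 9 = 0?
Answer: -380997/17380 ≈ -21.922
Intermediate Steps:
a(A) = -9 (a(A) = -9 + 0 = -9)
k(d) = 40*d (k(d) = -5*(d + d*(-9)) = -5*(d - 9*d) = -(-40)*d = 40*d)
-761994/k(869) = -761994/(40*869) = -761994/34760 = -761994*1/34760 = -380997/17380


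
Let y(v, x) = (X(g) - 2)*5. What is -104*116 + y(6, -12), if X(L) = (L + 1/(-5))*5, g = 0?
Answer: -12079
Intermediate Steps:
X(L) = -1 + 5*L (X(L) = (L - 1/5)*5 = (-1/5 + L)*5 = -1 + 5*L)
y(v, x) = -15 (y(v, x) = ((-1 + 5*0) - 2)*5 = ((-1 + 0) - 2)*5 = (-1 - 2)*5 = -3*5 = -15)
-104*116 + y(6, -12) = -104*116 - 15 = -12064 - 15 = -12079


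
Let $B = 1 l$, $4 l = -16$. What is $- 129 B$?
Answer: $516$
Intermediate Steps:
$l = -4$ ($l = \frac{1}{4} \left(-16\right) = -4$)
$B = -4$ ($B = 1 \left(-4\right) = -4$)
$- 129 B = \left(-129\right) \left(-4\right) = 516$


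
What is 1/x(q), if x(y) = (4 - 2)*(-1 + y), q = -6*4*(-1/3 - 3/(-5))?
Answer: -5/74 ≈ -0.067568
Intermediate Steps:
q = -32/5 (q = -24*(-1*⅓ - 3*(-⅕)) = -24*(-⅓ + ⅗) = -24*4/15 = -1*32/5 = -32/5 ≈ -6.4000)
x(y) = -2 + 2*y (x(y) = 2*(-1 + y) = -2 + 2*y)
1/x(q) = 1/(-2 + 2*(-32/5)) = 1/(-2 - 64/5) = 1/(-74/5) = -5/74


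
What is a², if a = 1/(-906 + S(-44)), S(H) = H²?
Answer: 1/1060900 ≈ 9.4260e-7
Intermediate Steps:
a = 1/1030 (a = 1/(-906 + (-44)²) = 1/(-906 + 1936) = 1/1030 ≈ 0.00097087)
a² = (1/1030)² = 1/1060900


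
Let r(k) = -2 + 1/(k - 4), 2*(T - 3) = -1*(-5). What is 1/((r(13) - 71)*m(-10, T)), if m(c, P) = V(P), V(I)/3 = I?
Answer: -3/3608 ≈ -0.00083149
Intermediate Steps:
V(I) = 3*I
T = 11/2 (T = 3 + (-1*(-5))/2 = 3 + (1/2)*5 = 3 + 5/2 = 11/2 ≈ 5.5000)
m(c, P) = 3*P
r(k) = -2 + 1/(-4 + k)
1/((r(13) - 71)*m(-10, T)) = 1/(((9 - 2*13)/(-4 + 13) - 71)*(3*(11/2))) = 1/(((9 - 26)/9 - 71)*(33/2)) = 1/(((1/9)*(-17) - 71)*(33/2)) = 1/((-17/9 - 71)*(33/2)) = 1/(-656/9*33/2) = 1/(-3608/3) = -3/3608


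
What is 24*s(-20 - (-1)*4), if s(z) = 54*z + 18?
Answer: -20304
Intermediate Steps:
s(z) = 18 + 54*z
24*s(-20 - (-1)*4) = 24*(18 + 54*(-20 - (-1)*4)) = 24*(18 + 54*(-20 - 1*(-4))) = 24*(18 + 54*(-20 + 4)) = 24*(18 + 54*(-16)) = 24*(18 - 864) = 24*(-846) = -20304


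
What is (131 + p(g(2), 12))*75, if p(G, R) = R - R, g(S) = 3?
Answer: 9825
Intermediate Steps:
p(G, R) = 0
(131 + p(g(2), 12))*75 = (131 + 0)*75 = 131*75 = 9825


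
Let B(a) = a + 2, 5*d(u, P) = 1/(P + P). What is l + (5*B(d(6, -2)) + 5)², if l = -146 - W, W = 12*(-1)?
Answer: 1337/16 ≈ 83.563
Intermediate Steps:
d(u, P) = 1/(10*P) (d(u, P) = 1/(5*(P + P)) = 1/(5*((2*P))) = (1/(2*P))/5 = 1/(10*P))
B(a) = 2 + a
W = -12
l = -134 (l = -146 - 1*(-12) = -146 + 12 = -134)
l + (5*B(d(6, -2)) + 5)² = -134 + (5*(2 + (⅒)/(-2)) + 5)² = -134 + (5*(2 + (⅒)*(-½)) + 5)² = -134 + (5*(2 - 1/20) + 5)² = -134 + (5*(39/20) + 5)² = -134 + (39/4 + 5)² = -134 + (59/4)² = -134 + 3481/16 = 1337/16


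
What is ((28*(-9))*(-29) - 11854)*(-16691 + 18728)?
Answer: -9260202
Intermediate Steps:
((28*(-9))*(-29) - 11854)*(-16691 + 18728) = (-252*(-29) - 11854)*2037 = (7308 - 11854)*2037 = -4546*2037 = -9260202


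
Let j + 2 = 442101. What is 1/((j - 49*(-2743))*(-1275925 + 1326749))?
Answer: 1/29300340944 ≈ 3.4129e-11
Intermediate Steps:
j = 442099 (j = -2 + 442101 = 442099)
1/((j - 49*(-2743))*(-1275925 + 1326749)) = 1/((442099 - 49*(-2743))*(-1275925 + 1326749)) = 1/((442099 + 134407)*50824) = 1/(576506*50824) = 1/29300340944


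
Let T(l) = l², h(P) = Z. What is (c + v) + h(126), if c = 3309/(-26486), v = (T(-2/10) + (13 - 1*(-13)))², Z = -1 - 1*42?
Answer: 10510913911/16553750 ≈ 634.96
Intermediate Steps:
Z = -43 (Z = -1 - 42 = -43)
h(P) = -43
v = 423801/625 (v = ((-2/10)² + (13 - 1*(-13)))² = ((-2*⅒)² + (13 + 13))² = ((-⅕)² + 26)² = (1/25 + 26)² = (651/25)² = 423801/625 ≈ 678.08)
c = -3309/26486 (c = 3309*(-1/26486) = -3309/26486 ≈ -0.12493)
(c + v) + h(126) = (-3309/26486 + 423801/625) - 43 = 11222725161/16553750 - 43 = 10510913911/16553750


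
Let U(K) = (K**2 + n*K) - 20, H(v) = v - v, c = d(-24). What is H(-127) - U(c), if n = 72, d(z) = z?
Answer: 1172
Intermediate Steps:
c = -24
H(v) = 0
U(K) = -20 + K**2 + 72*K (U(K) = (K**2 + 72*K) - 20 = -20 + K**2 + 72*K)
H(-127) - U(c) = 0 - (-20 + (-24)**2 + 72*(-24)) = 0 - (-20 + 576 - 1728) = 0 - 1*(-1172) = 0 + 1172 = 1172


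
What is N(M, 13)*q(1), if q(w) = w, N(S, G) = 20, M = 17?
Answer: 20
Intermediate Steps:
N(M, 13)*q(1) = 20*1 = 20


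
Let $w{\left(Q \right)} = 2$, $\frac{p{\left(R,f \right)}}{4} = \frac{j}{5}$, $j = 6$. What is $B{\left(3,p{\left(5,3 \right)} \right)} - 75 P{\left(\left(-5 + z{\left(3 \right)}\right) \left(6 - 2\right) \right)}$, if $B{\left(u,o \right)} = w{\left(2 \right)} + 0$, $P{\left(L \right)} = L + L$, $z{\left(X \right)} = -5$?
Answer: $6002$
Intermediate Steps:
$p{\left(R,f \right)} = \frac{24}{5}$ ($p{\left(R,f \right)} = 4 \cdot \frac{6}{5} = \frac{24}{5}$)
$P{\left(L \right)} = 2 L$
$B{\left(u,o \right)} = 2$ ($B{\left(u,o \right)} = 2 + 0 = 2$)
$B{\left(3,p{\left(5,3 \right)} \right)} - 75 P{\left(\left(-5 + z{\left(3 \right)}\right) \left(6 - 2\right) \right)} = 2 - 75 \cdot 2 \left(-5 - 5\right) \left(6 - 2\right) = 2 - 75 \cdot 2 \left(\left(-10\right) 4\right) = 2 - 75 \cdot 2 \left(-40\right) = 2 - -6000 = 2 + 6000 = 6002$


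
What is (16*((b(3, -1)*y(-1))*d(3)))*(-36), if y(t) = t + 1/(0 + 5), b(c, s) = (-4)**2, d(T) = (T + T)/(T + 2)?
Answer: 221184/25 ≈ 8847.4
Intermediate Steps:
d(T) = 2*T/(2 + T) (d(T) = (2*T)/(2 + T) = 2*T/(2 + T))
b(c, s) = 16
y(t) = 1/5 + t (y(t) = t + 1/5 = 1/5 + t)
(16*((b(3, -1)*y(-1))*d(3)))*(-36) = (16*((16*(1/5 - 1))*(2*3/(2 + 3))))*(-36) = (16*((16*(-4/5))*(2*3/5)))*(-36) = (16*(-128*3/(5*5)))*(-36) = (16*(-64/5*6/5))*(-36) = (16*(-384/25))*(-36) = -6144/25*(-36) = 221184/25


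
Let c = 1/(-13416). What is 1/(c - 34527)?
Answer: -13416/463214233 ≈ -2.8963e-5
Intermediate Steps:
c = -1/13416 ≈ -7.4538e-5
1/(c - 34527) = 1/(-1/13416 - 34527) = 1/(-463214233/13416) = -13416/463214233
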